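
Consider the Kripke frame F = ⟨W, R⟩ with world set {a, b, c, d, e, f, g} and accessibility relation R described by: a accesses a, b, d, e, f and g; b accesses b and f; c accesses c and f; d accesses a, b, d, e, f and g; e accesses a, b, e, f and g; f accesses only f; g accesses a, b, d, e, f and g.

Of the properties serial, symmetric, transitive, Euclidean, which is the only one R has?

serial

Serial: yes — every world has a successor (e.g. a R a).
Symmetric: no — a R b but not b R a.
Transitive: no — e R a and a R d, but not e R d.
Euclidean: no — a R b and a R d, but not b R d.
Only serial holds.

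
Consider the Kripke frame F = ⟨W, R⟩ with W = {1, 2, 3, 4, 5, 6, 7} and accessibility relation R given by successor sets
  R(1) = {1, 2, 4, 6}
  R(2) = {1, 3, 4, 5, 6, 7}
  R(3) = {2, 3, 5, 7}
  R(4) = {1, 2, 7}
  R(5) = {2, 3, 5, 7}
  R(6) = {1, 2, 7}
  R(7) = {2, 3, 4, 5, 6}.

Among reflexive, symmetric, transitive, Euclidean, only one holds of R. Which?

Reflexive: no — 2 is not related to itself.
Symmetric: yes — every pair in R has its reverse in R.
Transitive: no — 1 R 2 and 2 R 3, but not 1 R 3.
Euclidean: no — 1 R 4 and 1 R 6, but not 4 R 6.
Only symmetric holds.

symmetric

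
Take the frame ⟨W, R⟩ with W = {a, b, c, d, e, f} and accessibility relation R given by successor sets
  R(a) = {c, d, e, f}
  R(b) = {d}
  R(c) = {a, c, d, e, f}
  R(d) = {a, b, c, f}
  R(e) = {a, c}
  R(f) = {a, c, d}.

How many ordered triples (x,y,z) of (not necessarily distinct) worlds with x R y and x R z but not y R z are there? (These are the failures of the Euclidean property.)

28

Enumerating: (a,d,d), (a,d,e), (a,e,d), (a,e,e), (a,e,f), (a,f,e), (a,f,f), (b,d,d), (c,a,a), (c,d,d), (c,d,e), (c,e,d), … and 16 more.
Total: 28.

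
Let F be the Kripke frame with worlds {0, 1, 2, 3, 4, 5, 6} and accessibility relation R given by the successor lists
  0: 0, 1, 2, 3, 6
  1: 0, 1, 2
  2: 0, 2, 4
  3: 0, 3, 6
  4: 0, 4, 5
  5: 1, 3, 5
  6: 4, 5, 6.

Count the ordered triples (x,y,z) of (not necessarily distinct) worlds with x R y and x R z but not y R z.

Enumerating: (0,1,3), (0,1,6), (0,2,1), (0,2,3), (0,2,6), (0,3,1), (0,3,2), (0,6,0), (0,6,1), (0,6,2), (0,6,3), (1,2,1), … and 15 more.
Total: 27.

27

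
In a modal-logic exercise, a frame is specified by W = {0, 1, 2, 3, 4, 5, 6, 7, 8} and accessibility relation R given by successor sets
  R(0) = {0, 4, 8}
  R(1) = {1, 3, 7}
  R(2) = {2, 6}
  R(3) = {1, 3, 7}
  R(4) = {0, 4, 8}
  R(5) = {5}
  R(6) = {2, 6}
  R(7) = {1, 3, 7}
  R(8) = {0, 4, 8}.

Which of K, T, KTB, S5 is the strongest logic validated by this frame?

S5

Reflexive (axiom T): yes — every world is R-related to itself.
Symmetric (axiom B): yes — every pair in R has its reverse in R.
Euclidean (axiom 5): yes — any two successors of a common world are R-related.
So F validates K, T, KTB, S5. The strongest is S5.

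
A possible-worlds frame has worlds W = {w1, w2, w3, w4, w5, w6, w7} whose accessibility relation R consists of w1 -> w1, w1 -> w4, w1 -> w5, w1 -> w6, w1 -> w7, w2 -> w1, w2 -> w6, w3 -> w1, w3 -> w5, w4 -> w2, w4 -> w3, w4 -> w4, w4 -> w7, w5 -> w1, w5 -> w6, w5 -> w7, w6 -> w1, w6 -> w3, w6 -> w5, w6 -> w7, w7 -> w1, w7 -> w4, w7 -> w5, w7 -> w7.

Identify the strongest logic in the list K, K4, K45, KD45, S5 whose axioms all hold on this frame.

Transitive (axiom 4): no — w1 R w4 and w4 R w2, but not w1 R w2.
Euclidean (axiom 5): no — w1 R w4 and w1 R w5, but not w4 R w5.
Serial (axiom D): yes — every world has a successor (e.g. w1 R w1).
Reflexive (axiom T): no — w2 is not related to itself.
So F validates K; K4 would additionally require R to be transitive. The strongest is K.

K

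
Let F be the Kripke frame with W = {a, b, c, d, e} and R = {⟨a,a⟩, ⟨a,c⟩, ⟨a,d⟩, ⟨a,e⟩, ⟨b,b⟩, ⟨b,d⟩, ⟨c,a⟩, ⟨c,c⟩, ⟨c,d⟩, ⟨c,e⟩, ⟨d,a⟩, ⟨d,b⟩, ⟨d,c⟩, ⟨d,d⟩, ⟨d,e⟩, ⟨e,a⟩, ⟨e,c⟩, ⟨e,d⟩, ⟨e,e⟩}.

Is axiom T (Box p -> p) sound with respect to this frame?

Yes

Axiom T corresponds to the accessibility relation being reflexive.
Reflexive: yes — every world is R-related to itself.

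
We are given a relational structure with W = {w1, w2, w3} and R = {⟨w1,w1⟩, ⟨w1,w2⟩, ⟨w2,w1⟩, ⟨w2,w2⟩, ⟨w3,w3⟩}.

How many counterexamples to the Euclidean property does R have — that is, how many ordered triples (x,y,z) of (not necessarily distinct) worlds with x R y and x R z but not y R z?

R is Euclidean; there are no such tuples.

0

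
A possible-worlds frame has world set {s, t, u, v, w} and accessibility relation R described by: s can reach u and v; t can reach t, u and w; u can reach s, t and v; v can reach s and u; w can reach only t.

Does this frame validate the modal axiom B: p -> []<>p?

Yes

Axiom B corresponds to the accessibility relation being symmetric.
Symmetric: yes — every pair in R has its reverse in R.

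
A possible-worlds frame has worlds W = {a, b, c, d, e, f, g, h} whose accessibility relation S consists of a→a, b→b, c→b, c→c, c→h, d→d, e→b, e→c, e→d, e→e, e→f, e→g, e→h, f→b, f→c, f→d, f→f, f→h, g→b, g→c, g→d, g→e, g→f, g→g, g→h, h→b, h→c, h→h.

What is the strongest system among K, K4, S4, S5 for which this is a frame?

S4

Transitive (axiom 4): yes — every two-step S-path is closed by a direct edge.
Reflexive (axiom T): yes — every world is S-related to itself.
Euclidean (axiom 5): no — c S b and c S h, but not b S h.
So F validates K, K4, S4; S5 would additionally require S to be Euclidean. The strongest is S4.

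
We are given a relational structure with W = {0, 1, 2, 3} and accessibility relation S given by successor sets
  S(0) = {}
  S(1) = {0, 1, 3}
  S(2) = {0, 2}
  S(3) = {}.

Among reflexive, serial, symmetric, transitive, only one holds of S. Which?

Reflexive: no — 0 is not related to itself.
Serial: no — 0 has no S-successor.
Symmetric: no — 1 S 0 but not 0 S 1.
Transitive: yes — every two-step S-path is closed by a direct edge.
Only transitive holds.

transitive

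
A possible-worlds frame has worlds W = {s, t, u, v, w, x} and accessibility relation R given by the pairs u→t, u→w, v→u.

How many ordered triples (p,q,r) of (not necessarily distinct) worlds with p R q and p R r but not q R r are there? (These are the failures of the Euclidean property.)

Enumerating: (u,t,t), (u,t,w), (u,w,t), (u,w,w), (v,u,u).

5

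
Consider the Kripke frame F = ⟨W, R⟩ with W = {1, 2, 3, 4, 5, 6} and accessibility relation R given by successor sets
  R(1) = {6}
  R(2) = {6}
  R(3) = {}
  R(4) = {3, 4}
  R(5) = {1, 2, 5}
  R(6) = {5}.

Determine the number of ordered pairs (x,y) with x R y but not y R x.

6

Enumerating: (1,6), (2,6), (4,3), (5,1), (5,2), (6,5).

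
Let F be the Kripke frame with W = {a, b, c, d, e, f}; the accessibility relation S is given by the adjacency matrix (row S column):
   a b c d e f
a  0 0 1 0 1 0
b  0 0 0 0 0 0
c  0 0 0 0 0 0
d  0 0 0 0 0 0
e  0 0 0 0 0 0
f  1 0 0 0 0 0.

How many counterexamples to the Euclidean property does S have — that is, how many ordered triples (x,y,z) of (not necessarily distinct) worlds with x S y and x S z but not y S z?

Enumerating: (a,c,c), (a,c,e), (a,e,c), (a,e,e), (f,a,a).

5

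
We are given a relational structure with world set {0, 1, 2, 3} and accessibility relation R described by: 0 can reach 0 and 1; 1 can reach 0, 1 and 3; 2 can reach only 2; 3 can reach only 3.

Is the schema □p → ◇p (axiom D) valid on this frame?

Yes

The schema D characterises exactly the serial frames.
Serial: yes — every world has a successor (e.g. 0 R 0).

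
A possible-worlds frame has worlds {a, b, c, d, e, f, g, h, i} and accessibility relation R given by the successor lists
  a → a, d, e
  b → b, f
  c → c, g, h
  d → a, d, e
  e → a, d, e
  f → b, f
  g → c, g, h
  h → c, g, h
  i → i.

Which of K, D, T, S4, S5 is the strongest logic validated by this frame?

Serial (axiom D): yes — every world has a successor (e.g. a R a).
Reflexive (axiom T): yes — every world is R-related to itself.
Transitive (axiom 4): yes — every two-step R-path is closed by a direct edge.
Euclidean (axiom 5): yes — any two successors of a common world are R-related.
So F validates K, D, T, S4, S5. The strongest is S5.

S5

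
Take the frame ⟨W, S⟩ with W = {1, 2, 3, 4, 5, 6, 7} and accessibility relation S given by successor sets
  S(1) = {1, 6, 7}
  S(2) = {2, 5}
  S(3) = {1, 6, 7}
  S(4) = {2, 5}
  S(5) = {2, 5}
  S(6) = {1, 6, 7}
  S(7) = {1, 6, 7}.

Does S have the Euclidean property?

Yes

Euclidean: yes — any two successors of a common world are S-related.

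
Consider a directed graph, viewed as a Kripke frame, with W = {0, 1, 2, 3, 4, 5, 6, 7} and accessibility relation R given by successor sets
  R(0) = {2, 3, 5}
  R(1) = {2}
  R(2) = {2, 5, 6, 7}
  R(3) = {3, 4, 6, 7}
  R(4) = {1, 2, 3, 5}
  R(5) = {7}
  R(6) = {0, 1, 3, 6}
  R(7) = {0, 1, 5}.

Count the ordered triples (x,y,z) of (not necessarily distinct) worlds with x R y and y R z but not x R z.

40

Enumerating: (0,2,6), (0,2,7), (0,3,4), (0,3,6), (0,3,7), (0,5,7), (1,2,5), (1,2,6), (1,2,7), (2,6,0), (2,6,1), (2,6,3), … and 28 more.
Total: 40.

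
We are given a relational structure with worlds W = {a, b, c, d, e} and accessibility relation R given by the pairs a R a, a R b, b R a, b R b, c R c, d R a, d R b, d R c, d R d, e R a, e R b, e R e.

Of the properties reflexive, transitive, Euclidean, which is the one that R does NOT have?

Reflexive: yes — every world is R-related to itself.
Transitive: yes — every two-step R-path is closed by a direct edge.
Euclidean: no — d R a and d R c, but not a R c.
Only Euclidean fails.

Euclidean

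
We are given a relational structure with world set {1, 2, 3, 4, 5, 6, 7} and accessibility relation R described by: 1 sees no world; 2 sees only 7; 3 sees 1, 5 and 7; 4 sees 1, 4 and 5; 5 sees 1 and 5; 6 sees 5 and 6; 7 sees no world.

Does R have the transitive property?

No

Transitive: no — 6 R 5 and 5 R 1, but not 6 R 1.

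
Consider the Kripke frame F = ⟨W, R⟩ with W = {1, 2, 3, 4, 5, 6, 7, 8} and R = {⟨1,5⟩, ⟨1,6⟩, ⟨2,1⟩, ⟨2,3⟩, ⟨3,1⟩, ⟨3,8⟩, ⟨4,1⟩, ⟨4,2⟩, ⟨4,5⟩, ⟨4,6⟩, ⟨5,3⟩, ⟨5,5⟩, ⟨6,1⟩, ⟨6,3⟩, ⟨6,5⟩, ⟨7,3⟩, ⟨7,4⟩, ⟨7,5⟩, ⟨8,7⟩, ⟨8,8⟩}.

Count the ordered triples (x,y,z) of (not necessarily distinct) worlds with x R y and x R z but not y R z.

33

Enumerating: (1,5,6), (1,6,6), (2,1,1), (2,1,3), (2,3,3), (3,1,1), (3,1,8), (3,8,1), (4,1,1), (4,1,2), (4,2,2), (4,2,5), … and 21 more.
Total: 33.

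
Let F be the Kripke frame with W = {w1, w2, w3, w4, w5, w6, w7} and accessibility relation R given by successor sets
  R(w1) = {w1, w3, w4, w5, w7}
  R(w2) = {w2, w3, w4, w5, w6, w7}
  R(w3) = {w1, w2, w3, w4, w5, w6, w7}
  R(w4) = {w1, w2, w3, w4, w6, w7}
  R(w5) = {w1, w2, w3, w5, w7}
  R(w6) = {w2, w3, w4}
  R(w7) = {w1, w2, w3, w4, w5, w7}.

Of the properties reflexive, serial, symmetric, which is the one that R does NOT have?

Reflexive: no — w6 is not related to itself.
Serial: yes — every world has a successor (e.g. w1 R w1).
Symmetric: yes — every pair in R has its reverse in R.
Only reflexive fails.

reflexive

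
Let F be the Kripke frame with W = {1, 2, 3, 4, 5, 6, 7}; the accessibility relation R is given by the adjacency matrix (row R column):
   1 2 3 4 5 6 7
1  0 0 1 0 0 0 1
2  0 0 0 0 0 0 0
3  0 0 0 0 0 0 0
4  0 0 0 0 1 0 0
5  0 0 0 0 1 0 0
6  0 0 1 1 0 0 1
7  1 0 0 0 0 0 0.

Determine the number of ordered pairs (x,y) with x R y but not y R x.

Enumerating: (1,3), (4,5), (6,3), (6,4), (6,7).

5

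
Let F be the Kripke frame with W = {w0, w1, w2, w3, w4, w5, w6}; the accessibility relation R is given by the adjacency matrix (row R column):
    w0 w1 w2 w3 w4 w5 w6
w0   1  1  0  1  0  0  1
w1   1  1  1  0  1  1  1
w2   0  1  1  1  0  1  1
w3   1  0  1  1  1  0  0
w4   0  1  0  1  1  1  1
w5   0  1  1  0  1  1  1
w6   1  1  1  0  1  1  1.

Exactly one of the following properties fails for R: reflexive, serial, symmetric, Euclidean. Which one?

Euclidean

Reflexive: yes — every world is R-related to itself.
Serial: yes — every world has a successor (e.g. w0 R w0).
Symmetric: yes — every pair in R has its reverse in R.
Euclidean: no — w0 R w1 and w0 R w3, but not w1 R w3.
Only Euclidean fails.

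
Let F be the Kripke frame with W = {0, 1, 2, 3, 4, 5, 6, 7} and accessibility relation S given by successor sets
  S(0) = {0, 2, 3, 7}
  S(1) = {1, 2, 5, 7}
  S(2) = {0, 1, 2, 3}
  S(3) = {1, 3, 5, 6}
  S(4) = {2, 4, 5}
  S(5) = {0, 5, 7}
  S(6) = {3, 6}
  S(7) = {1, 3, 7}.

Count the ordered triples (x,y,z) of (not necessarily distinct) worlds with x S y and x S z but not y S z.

33

Enumerating: (0,2,7), (0,3,0), (0,3,2), (0,3,7), (0,7,0), (0,7,2), (1,2,5), (1,2,7), (1,5,1), (1,5,2), (1,7,2), (1,7,5), … and 21 more.
Total: 33.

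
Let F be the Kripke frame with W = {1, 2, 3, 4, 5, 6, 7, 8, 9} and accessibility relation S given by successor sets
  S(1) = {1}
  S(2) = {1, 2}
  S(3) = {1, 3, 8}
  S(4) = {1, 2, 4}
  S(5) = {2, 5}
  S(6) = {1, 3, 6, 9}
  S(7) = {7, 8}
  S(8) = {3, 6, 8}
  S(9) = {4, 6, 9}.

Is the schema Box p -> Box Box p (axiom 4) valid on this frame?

No

The schema 4 characterises exactly the transitive frames.
Transitive: no — 3 S 8 and 8 S 6, but not 3 S 6.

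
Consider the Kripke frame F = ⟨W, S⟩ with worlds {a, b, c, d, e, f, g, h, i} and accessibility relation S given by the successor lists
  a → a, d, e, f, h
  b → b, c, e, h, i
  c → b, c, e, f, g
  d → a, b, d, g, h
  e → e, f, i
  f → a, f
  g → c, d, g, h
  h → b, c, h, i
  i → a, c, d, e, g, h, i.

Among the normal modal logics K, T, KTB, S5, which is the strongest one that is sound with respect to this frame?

Reflexive (axiom T): yes — every world is S-related to itself.
Symmetric (axiom B): no — a S e but not e S a.
Euclidean (axiom 5): no — a S d and a S e, but not d S e.
So F validates K, T; KTB would additionally require S to be symmetric. The strongest is T.

T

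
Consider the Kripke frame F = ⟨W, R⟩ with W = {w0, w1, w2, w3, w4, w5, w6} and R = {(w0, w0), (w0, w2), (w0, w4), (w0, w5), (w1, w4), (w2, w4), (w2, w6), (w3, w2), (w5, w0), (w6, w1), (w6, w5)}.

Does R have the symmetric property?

No

Symmetric: no — w0 R w2 but not w2 R w0.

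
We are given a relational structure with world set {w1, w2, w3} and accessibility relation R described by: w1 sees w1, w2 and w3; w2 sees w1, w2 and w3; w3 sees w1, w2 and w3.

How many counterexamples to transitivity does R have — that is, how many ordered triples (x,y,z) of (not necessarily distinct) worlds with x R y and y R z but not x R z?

0

R is transitive; there are no such tuples.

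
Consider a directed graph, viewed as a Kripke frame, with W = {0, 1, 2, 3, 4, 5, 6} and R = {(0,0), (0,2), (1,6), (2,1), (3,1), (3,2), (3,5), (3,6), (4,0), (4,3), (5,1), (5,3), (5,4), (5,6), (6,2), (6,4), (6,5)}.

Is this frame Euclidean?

Euclidean: no — 3 R 1 and 3 R 2, but not 1 R 2.

No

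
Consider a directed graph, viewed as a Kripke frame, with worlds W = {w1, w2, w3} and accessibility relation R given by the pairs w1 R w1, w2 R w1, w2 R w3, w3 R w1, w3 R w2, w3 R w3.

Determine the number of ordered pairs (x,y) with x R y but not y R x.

2

Enumerating: (w2,w1), (w3,w1).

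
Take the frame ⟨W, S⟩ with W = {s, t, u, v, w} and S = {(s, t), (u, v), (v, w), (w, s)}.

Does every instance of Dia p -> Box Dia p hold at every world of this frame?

By correspondence theory, 5 is valid on a frame iff S is Euclidean.
Euclidean: no — s S t and s S t, but not t S t.

No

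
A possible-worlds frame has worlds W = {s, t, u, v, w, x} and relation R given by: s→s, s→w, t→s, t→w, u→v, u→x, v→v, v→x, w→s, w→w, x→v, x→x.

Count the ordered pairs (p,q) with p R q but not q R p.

4

Enumerating: (t,s), (t,w), (u,v), (u,x).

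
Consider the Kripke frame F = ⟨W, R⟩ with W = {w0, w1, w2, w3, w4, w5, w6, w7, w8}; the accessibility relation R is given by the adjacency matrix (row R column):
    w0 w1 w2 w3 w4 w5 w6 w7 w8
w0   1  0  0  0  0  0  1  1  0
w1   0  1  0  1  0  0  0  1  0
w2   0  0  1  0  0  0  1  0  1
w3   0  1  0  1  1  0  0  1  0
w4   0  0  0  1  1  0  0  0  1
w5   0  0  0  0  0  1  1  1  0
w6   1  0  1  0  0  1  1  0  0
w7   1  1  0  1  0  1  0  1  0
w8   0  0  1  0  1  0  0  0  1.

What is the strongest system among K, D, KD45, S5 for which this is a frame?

D

Serial (axiom D): yes — every world has a successor (e.g. w0 R w0).
Euclidean (axiom 5): no — w0 R w6 and w0 R w7, but not w6 R w7.
Transitive (axiom 4): no — w0 R w6 and w6 R w2, but not w0 R w2.
Reflexive (axiom T): yes — every world is R-related to itself.
So F validates K, D; KD45 would additionally require R to be Euclidean and transitive. The strongest is D.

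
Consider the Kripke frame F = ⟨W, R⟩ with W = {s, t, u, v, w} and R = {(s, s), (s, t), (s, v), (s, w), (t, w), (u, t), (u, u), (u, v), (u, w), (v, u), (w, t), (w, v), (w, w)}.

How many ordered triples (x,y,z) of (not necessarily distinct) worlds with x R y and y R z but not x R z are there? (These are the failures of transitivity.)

Enumerating: (s,v,u), (t,w,t), (t,w,v), (v,u,t), (v,u,v), (v,u,w), (w,v,u).

7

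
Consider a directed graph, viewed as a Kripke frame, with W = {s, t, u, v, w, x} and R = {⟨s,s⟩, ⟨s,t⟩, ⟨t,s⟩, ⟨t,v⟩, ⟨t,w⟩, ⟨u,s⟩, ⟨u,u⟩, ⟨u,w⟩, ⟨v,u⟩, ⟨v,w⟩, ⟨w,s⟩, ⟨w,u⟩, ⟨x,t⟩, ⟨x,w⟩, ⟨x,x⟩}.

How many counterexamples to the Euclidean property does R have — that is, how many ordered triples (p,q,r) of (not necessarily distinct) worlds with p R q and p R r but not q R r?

Enumerating: (s,t,t), (t,s,v), (t,s,w), (t,v,s), (t,v,v), (t,w,v), (t,w,w), (u,s,u), (u,s,w), (u,w,w), (v,w,w), (w,s,u), (x,t,t), (x,t,x), (x,w,t), (x,w,w), (x,w,x).

17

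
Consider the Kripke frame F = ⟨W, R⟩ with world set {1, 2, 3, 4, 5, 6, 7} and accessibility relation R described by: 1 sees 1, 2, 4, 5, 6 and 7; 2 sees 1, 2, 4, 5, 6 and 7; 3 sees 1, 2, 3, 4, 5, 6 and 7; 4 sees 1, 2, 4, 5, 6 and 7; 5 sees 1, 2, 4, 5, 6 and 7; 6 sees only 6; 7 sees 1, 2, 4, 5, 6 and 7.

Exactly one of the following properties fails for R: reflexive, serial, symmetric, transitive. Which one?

symmetric

Reflexive: yes — every world is R-related to itself.
Serial: yes — every world has a successor (e.g. 1 R 1).
Symmetric: no — 1 R 6 but not 6 R 1.
Transitive: yes — every two-step R-path is closed by a direct edge.
Only symmetric fails.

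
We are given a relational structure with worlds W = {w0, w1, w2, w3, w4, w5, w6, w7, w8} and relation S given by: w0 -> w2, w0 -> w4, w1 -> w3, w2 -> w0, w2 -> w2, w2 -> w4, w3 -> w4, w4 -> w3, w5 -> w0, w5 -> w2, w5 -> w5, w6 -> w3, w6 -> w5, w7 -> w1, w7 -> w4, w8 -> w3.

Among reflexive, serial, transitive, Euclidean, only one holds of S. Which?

Reflexive: no — w0 is not related to itself.
Serial: yes — every world has a successor (e.g. w0 S w2).
Transitive: no — w0 S w4 and w4 S w3, but not w0 S w3.
Euclidean: no — w0 S w4 and w0 S w2, but not w4 S w2.
Only serial holds.

serial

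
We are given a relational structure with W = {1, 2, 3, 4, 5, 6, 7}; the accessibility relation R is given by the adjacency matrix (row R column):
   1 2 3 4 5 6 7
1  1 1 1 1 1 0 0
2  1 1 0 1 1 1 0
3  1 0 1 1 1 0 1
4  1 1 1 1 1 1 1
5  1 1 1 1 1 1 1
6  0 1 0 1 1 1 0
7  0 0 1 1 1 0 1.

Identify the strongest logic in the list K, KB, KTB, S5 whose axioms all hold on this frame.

KTB

Symmetric (axiom B): yes — every pair in R has its reverse in R.
Reflexive (axiom T): yes — every world is R-related to itself.
Euclidean (axiom 5): no — 1 R 2 and 1 R 3, but not 2 R 3.
So F validates K, KB, KTB; S5 would additionally require R to be Euclidean. The strongest is KTB.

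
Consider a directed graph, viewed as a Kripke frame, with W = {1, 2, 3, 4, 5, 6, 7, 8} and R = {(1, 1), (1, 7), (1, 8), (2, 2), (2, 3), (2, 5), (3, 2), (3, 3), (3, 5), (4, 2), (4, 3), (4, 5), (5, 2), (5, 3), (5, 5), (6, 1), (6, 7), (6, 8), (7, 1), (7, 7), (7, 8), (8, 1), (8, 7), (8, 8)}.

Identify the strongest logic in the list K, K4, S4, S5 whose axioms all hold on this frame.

Transitive (axiom 4): yes — every two-step R-path is closed by a direct edge.
Reflexive (axiom T): no — 4 is not related to itself.
Euclidean (axiom 5): yes — any two successors of a common world are R-related.
So F validates K, K4; S4 would additionally require R to be reflexive. The strongest is K4.

K4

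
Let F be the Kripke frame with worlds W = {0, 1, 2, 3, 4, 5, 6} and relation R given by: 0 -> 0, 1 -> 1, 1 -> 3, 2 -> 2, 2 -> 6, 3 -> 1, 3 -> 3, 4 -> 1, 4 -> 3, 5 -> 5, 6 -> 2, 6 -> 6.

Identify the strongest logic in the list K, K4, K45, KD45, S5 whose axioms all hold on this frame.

KD45

Transitive (axiom 4): yes — every two-step R-path is closed by a direct edge.
Euclidean (axiom 5): yes — any two successors of a common world are R-related.
Serial (axiom D): yes — every world has a successor (e.g. 0 R 0).
Reflexive (axiom T): no — 4 is not related to itself.
So F validates K, K4, K45, KD45; S5 would additionally require R to be reflexive. The strongest is KD45.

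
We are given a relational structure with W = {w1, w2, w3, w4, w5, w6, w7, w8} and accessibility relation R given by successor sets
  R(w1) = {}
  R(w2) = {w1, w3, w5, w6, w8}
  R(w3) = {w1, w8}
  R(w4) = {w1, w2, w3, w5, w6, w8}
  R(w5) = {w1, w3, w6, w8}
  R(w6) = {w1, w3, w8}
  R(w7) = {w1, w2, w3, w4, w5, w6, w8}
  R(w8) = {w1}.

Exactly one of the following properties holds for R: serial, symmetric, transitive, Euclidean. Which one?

Serial: no — w1 has no R-successor.
Symmetric: no — w2 R w1 but not w1 R w2.
Transitive: yes — every two-step R-path is closed by a direct edge.
Euclidean: no — w2 R w1 and w2 R w3, but not w1 R w3.
Only transitive holds.

transitive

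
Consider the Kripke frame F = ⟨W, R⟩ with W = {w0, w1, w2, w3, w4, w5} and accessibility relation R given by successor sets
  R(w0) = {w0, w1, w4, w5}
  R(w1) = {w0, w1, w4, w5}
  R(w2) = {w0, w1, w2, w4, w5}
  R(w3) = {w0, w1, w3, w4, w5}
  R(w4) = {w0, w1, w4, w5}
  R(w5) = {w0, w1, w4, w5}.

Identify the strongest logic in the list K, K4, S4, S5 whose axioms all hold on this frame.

S4

Transitive (axiom 4): yes — every two-step R-path is closed by a direct edge.
Reflexive (axiom T): yes — every world is R-related to itself.
Euclidean (axiom 5): no — w2 R w0 and w2 R w2, but not w0 R w2.
So F validates K, K4, S4; S5 would additionally require R to be Euclidean. The strongest is S4.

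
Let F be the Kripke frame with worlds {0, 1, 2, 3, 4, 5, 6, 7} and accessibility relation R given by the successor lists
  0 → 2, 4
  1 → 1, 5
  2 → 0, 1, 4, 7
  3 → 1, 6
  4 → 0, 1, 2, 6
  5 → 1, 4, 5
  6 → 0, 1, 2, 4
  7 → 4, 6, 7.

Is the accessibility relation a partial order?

Reflexive: no — 0 is not related to itself.
Transitive: no — 0 R 2 and 2 R 1, but not 0 R 1.
Antisymmetric: no — 0 R 2 and 2 R 0 with 0 ≠ 2.
So R is not a partial order.

No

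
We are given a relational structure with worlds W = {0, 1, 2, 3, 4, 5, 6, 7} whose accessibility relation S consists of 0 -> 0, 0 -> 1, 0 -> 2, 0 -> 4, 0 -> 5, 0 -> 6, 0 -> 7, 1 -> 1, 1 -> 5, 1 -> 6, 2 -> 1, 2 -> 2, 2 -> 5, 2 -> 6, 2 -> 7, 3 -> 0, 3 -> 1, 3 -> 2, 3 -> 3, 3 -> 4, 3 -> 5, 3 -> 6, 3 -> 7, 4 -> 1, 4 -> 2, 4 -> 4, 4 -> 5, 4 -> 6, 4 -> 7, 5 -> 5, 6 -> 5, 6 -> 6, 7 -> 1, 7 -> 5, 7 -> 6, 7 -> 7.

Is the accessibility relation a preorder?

Yes

Reflexive: yes — every world is S-related to itself.
Transitive: yes — every two-step S-path is closed by a direct edge.
So S is a preorder.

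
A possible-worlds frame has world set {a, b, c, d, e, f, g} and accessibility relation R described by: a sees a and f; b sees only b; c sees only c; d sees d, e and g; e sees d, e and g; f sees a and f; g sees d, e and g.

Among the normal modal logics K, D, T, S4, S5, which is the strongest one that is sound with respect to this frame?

S5

Serial (axiom D): yes — every world has a successor (e.g. a R a).
Reflexive (axiom T): yes — every world is R-related to itself.
Transitive (axiom 4): yes — every two-step R-path is closed by a direct edge.
Euclidean (axiom 5): yes — any two successors of a common world are R-related.
So F validates K, D, T, S4, S5. The strongest is S5.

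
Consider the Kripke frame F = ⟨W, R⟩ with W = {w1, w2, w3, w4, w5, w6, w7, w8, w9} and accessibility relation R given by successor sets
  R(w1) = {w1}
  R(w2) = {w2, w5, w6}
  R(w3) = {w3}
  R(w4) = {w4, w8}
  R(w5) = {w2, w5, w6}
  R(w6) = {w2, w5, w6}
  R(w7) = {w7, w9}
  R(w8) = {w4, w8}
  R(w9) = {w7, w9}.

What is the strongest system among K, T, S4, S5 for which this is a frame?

S5

Reflexive (axiom T): yes — every world is R-related to itself.
Transitive (axiom 4): yes — every two-step R-path is closed by a direct edge.
Euclidean (axiom 5): yes — any two successors of a common world are R-related.
So F validates K, T, S4, S5. The strongest is S5.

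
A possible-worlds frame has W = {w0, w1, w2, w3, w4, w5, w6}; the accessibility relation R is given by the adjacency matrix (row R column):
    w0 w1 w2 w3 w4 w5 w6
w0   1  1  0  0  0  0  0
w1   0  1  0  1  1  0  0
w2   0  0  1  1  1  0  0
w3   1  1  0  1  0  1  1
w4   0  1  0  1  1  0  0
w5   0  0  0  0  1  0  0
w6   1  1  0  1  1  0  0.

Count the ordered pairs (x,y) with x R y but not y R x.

Enumerating: (w0,w1), (w2,w3), (w2,w4), (w3,w0), (w3,w5), (w4,w3), (w5,w4), (w6,w0), (w6,w1), (w6,w4).

10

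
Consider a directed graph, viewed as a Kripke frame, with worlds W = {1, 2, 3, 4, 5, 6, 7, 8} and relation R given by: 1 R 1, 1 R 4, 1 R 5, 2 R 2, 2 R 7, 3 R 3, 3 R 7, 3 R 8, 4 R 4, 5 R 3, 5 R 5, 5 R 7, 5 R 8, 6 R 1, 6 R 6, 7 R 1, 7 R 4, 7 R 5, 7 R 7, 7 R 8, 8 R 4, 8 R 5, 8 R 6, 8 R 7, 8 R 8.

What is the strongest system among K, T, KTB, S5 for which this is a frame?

Reflexive (axiom T): yes — every world is R-related to itself.
Symmetric (axiom B): no — 1 R 4 but not 4 R 1.
Euclidean (axiom 5): no — 1 R 4 and 1 R 5, but not 4 R 5.
So F validates K, T; KTB would additionally require R to be symmetric. The strongest is T.

T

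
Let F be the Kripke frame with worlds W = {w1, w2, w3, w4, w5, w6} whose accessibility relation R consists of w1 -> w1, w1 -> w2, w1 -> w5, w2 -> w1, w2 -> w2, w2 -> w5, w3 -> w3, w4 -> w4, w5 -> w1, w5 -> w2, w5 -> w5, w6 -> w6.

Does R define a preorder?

Reflexive: yes — every world is R-related to itself.
Transitive: yes — every two-step R-path is closed by a direct edge.
So R is a preorder.

Yes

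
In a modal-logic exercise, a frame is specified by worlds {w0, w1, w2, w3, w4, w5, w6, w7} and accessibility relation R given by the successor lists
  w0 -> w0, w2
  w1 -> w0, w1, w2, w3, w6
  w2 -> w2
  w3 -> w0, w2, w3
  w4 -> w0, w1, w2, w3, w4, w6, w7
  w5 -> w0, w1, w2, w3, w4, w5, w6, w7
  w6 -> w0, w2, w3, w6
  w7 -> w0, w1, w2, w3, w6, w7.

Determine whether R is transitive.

Yes

Transitive: yes — every two-step R-path is closed by a direct edge.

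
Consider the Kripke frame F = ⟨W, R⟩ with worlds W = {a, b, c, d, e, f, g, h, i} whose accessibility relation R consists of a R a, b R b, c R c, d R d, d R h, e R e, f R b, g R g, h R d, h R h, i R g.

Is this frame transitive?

Yes

Transitive: yes — every two-step R-path is closed by a direct edge.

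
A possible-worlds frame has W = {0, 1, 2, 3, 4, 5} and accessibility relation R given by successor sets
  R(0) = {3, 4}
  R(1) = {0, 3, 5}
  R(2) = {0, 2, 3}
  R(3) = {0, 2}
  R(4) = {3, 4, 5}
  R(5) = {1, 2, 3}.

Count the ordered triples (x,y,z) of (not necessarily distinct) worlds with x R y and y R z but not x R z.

Enumerating: (0,3,0), (0,3,2), (0,4,5), (1,0,4), (1,3,2), (1,5,1), (1,5,2), (2,0,4), (3,0,3), (3,0,4), (3,2,3), (4,3,0), … and 7 more.
Total: 19.

19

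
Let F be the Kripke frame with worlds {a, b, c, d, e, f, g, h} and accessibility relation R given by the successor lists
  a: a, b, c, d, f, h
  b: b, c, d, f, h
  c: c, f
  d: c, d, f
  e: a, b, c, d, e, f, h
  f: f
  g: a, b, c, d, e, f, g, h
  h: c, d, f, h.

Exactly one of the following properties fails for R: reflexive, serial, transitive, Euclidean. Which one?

Reflexive: yes — every world is R-related to itself.
Serial: yes — every world has a successor (e.g. a R a).
Transitive: yes — every two-step R-path is closed by a direct edge.
Euclidean: no — a R c and a R b, but not c R b.
Only Euclidean fails.

Euclidean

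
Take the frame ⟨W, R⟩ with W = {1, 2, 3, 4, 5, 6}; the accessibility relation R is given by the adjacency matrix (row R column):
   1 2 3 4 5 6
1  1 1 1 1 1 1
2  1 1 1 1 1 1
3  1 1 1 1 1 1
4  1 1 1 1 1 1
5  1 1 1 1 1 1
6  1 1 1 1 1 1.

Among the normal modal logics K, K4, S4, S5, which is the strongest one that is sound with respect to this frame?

Transitive (axiom 4): yes — every two-step R-path is closed by a direct edge.
Reflexive (axiom T): yes — every world is R-related to itself.
Euclidean (axiom 5): yes — any two successors of a common world are R-related.
So F validates K, K4, S4, S5. The strongest is S5.

S5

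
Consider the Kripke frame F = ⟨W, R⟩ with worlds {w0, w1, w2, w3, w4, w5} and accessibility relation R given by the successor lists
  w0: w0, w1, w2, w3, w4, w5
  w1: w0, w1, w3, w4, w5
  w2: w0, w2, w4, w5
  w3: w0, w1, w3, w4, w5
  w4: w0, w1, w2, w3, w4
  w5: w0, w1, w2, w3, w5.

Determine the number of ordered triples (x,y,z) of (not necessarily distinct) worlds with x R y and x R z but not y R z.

20

Enumerating: (w0,w1,w2), (w0,w2,w1), (w0,w2,w3), (w0,w3,w2), (w0,w4,w5), (w0,w5,w4), (w1,w4,w5), (w1,w5,w4), (w2,w4,w5), (w2,w5,w4), (w3,w4,w5), (w3,w5,w4), … and 8 more.
Total: 20.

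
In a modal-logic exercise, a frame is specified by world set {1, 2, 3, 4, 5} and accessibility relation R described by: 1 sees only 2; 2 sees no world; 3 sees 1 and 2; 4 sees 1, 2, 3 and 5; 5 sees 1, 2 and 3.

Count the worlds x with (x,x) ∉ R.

5

Enumerating: 1, 2, 3, 4, 5.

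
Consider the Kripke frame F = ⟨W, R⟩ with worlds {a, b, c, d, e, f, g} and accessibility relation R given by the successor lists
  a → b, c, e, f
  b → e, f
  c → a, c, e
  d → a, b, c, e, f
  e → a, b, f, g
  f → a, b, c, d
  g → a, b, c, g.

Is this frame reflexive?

Reflexive: no — a is not related to itself.

No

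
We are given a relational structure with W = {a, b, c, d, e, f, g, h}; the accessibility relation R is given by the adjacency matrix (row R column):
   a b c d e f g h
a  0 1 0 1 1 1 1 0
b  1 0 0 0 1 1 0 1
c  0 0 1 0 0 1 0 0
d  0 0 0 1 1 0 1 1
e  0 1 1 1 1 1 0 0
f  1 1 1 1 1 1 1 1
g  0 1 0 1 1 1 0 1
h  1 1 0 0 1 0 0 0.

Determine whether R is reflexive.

No

Reflexive: no — a is not related to itself.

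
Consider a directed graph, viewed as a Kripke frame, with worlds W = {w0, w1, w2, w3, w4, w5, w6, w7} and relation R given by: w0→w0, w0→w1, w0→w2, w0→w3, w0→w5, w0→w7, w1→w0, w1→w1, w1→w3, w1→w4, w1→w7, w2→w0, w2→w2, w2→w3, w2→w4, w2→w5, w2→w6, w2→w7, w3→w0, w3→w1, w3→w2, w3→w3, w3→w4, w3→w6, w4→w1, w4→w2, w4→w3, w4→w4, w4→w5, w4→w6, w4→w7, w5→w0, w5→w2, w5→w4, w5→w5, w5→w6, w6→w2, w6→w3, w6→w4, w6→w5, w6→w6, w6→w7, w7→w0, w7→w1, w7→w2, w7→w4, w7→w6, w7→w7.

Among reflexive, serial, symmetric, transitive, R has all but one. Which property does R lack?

transitive

Reflexive: yes — every world is R-related to itself.
Serial: yes — every world has a successor (e.g. w0 R w0).
Symmetric: yes — every pair in R has its reverse in R.
Transitive: no — w0 R w1 and w1 R w4, but not w0 R w4.
Only transitive fails.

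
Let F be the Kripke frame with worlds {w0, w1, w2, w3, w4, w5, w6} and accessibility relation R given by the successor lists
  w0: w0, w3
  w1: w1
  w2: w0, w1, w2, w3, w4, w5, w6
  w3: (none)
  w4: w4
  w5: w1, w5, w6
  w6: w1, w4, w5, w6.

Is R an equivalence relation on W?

Reflexive: no — w3 is not related to itself.
Symmetric: no — w0 R w3 but not w3 R w0.
Transitive: no — w5 R w6 and w6 R w4, but not w5 R w4.
So R is not an equivalence relation.

No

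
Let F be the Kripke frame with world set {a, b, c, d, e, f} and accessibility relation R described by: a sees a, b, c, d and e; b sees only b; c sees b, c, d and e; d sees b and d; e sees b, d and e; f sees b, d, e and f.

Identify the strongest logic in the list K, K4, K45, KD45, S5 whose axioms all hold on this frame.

K4

Transitive (axiom 4): yes — every two-step R-path is closed by a direct edge.
Euclidean (axiom 5): no — a R b and a R c, but not b R c.
Serial (axiom D): yes — every world has a successor (e.g. a R a).
Reflexive (axiom T): yes — every world is R-related to itself.
So F validates K, K4; K45 would additionally require R to be Euclidean. The strongest is K4.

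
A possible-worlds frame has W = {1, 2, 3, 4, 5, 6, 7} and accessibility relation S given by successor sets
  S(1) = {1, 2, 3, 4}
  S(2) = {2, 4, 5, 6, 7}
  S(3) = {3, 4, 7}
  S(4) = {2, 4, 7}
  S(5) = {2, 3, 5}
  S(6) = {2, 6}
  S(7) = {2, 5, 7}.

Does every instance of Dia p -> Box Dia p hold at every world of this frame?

Axiom 5 corresponds to the accessibility relation being Euclidean.
Euclidean: no — 1 S 2 and 1 S 3, but not 2 S 3.

No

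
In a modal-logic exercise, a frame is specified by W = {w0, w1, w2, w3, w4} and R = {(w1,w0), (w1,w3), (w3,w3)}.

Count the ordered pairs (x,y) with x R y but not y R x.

2

Enumerating: (w1,w0), (w1,w3).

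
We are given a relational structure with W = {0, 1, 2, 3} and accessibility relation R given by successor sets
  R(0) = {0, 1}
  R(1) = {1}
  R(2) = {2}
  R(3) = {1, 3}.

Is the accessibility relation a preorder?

Yes

Reflexive: yes — every world is R-related to itself.
Transitive: yes — every two-step R-path is closed by a direct edge.
So R is a preorder.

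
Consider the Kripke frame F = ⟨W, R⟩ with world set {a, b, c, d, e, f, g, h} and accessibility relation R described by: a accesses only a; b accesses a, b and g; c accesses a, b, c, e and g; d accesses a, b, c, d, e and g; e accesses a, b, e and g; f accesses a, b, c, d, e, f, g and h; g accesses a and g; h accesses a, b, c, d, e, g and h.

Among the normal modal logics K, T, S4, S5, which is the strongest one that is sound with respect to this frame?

S4

Reflexive (axiom T): yes — every world is R-related to itself.
Transitive (axiom 4): yes — every two-step R-path is closed by a direct edge.
Euclidean (axiom 5): no — b R a and b R g, but not a R g.
So F validates K, T, S4; S5 would additionally require R to be Euclidean. The strongest is S4.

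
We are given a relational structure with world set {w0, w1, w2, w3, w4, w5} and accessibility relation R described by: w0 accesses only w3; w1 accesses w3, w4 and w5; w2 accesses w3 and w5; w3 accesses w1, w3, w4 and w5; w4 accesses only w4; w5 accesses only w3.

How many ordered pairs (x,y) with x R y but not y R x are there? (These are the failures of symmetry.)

Enumerating: (w0,w3), (w1,w4), (w1,w5), (w2,w3), (w2,w5), (w3,w4).

6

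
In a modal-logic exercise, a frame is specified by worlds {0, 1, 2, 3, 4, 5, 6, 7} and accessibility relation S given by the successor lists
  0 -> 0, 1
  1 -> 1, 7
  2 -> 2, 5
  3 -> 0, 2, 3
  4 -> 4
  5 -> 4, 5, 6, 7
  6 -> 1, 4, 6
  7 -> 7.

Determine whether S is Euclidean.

Euclidean: no — 3 S 0 and 3 S 2, but not 0 S 2.

No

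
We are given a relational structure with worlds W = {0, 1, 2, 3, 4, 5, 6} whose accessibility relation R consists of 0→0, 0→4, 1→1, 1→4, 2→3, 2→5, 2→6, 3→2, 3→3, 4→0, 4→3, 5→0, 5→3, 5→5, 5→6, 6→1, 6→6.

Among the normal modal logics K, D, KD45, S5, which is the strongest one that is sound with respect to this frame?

D

Serial (axiom D): yes — every world has a successor (e.g. 0 R 0).
Euclidean (axiom 5): no — 2 R 3 and 2 R 5, but not 3 R 5.
Transitive (axiom 4): no — 0 R 4 and 4 R 3, but not 0 R 3.
Reflexive (axiom T): no — 2 is not related to itself.
So F validates K, D; KD45 would additionally require R to be Euclidean and transitive. The strongest is D.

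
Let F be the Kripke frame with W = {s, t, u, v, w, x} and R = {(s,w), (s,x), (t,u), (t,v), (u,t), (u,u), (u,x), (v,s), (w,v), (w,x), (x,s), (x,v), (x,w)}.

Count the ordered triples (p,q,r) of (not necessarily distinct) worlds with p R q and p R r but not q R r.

20

Enumerating: (s,w,w), (s,x,x), (t,u,v), (t,v,u), (t,v,v), (u,t,t), (u,t,x), (u,x,t), (u,x,u), (u,x,x), (v,s,s), (w,v,v), … and 8 more.
Total: 20.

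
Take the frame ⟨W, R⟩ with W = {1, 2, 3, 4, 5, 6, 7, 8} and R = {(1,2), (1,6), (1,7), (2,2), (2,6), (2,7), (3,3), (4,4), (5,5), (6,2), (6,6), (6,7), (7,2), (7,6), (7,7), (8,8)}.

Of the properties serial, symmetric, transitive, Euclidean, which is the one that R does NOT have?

Serial: yes — every world has a successor (e.g. 1 R 2).
Symmetric: no — 1 R 2 but not 2 R 1.
Transitive: yes — every two-step R-path is closed by a direct edge.
Euclidean: yes — any two successors of a common world are R-related.
Only symmetric fails.

symmetric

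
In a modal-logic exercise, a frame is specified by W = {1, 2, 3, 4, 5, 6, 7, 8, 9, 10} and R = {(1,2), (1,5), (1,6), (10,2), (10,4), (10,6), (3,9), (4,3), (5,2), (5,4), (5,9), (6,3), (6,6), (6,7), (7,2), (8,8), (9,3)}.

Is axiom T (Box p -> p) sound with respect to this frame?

Axiom T corresponds to the accessibility relation being reflexive.
Reflexive: no — 1 is not related to itself.

No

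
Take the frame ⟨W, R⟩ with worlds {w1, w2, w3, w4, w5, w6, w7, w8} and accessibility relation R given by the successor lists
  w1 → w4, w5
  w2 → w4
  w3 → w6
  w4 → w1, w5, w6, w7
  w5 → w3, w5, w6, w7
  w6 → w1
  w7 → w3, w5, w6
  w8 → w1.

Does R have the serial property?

Yes

Serial: yes — every world has a successor (e.g. w1 R w4).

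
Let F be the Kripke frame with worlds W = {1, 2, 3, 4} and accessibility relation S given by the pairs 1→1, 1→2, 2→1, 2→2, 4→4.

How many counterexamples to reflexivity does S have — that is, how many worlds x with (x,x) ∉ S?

Enumerating: 3.

1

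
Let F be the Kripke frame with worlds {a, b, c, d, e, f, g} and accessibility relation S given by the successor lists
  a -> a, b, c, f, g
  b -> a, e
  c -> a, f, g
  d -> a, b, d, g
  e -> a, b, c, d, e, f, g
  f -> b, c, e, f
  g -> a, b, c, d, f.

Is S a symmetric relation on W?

Symmetric: no — a S f but not f S a.

No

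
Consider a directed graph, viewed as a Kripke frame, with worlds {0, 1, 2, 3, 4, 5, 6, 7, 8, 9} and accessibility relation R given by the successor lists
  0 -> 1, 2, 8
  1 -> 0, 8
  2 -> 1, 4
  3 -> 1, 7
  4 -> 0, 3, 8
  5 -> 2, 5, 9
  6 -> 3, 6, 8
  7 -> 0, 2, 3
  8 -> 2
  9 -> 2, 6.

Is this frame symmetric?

Symmetric: no — 0 R 2 but not 2 R 0.

No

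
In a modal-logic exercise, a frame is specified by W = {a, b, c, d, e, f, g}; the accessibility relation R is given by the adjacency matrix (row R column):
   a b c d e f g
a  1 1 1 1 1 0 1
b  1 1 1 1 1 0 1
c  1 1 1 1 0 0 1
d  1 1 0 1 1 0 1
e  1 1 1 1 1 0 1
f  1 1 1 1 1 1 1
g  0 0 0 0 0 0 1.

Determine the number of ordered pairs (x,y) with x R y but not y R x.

Enumerating: (a,g), (b,g), (c,d), (c,g), (d,g), (e,c), (e,g), (f,a), (f,b), (f,c), (f,d), (f,e), (f,g).

13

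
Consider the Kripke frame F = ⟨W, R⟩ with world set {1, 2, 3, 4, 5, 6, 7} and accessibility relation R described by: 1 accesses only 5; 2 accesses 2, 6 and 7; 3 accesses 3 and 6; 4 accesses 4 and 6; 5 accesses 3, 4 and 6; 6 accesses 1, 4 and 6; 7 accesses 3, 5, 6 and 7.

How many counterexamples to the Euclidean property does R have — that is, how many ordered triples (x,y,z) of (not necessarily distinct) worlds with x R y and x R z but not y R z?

19

Enumerating: (1,5,5), (2,6,2), (2,6,7), (2,7,2), (3,6,3), (5,3,4), (5,4,3), (5,6,3), (6,1,1), (6,1,4), (6,1,6), (6,4,1), … and 7 more.
Total: 19.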